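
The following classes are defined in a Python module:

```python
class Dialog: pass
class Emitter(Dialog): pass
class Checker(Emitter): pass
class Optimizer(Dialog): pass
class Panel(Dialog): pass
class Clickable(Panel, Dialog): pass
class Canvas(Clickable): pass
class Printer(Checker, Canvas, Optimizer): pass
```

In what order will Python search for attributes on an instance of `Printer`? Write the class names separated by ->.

Printer -> Checker -> Emitter -> Canvas -> Clickable -> Panel -> Optimizer -> Dialog -> object

L[Printer] = Printer + merge(L[Checker], L[Canvas], L[Optimizer], [Checker Canvas Optimizer])
  take Checker:  [Checker Emitter Dialog object] + [Canvas Clickable Panel Dialog object] + [Optimizer Dialog object] + [Checker Canvas Optimizer]
  take Emitter:  [Emitter Dialog object] + [Canvas Clickable Panel Dialog object] + [Optimizer Dialog object] + [Canvas Optimizer]
  take Canvas:  [Dialog object] + [Canvas Clickable Panel Dialog object] + [Optimizer Dialog object] + [Canvas Optimizer]
  take Clickable:  [Dialog object] + [Clickable Panel Dialog object] + [Optimizer Dialog object] + [Optimizer]
  take Panel:  [Dialog object] + [Panel Dialog object] + [Optimizer Dialog object] + [Optimizer]
  take Optimizer:  [Dialog object] + [Dialog object] + [Optimizer Dialog object] + [Optimizer]
  take Dialog:  [Dialog object] + [Dialog object] + [Dialog object]
  take object:  [object] + [object] + [object]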